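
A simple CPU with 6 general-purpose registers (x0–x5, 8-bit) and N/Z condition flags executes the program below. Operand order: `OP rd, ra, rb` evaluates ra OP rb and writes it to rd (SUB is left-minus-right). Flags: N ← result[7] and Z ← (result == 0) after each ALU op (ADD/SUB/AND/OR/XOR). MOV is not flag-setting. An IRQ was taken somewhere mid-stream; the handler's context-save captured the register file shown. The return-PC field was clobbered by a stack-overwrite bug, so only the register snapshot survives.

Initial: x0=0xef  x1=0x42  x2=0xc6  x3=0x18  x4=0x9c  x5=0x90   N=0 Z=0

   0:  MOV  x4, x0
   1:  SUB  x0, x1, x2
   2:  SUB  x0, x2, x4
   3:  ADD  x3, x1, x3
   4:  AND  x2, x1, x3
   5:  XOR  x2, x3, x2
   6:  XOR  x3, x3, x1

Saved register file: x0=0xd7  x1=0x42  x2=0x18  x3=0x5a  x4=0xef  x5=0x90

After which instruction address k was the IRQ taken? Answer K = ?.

after  0: x0=0xef x1=0x42 x2=0xc6 x3=0x18 x4=0xef x5=0x90  N=0 Z=0
after  1: x0=0x7c x1=0x42 x2=0xc6 x3=0x18 x4=0xef x5=0x90  N=0 Z=0
after  2: x0=0xd7 x1=0x42 x2=0xc6 x3=0x18 x4=0xef x5=0x90  N=1 Z=0
after  3: x0=0xd7 x1=0x42 x2=0xc6 x3=0x5a x4=0xef x5=0x90  N=0 Z=0
after  4: x0=0xd7 x1=0x42 x2=0x42 x3=0x5a x4=0xef x5=0x90  N=0 Z=0
after  5: x0=0xd7 x1=0x42 x2=0x18 x3=0x5a x4=0xef x5=0x90  N=0 Z=0
-- IRQ taken; context saved, return-PC = 6 --

K = 5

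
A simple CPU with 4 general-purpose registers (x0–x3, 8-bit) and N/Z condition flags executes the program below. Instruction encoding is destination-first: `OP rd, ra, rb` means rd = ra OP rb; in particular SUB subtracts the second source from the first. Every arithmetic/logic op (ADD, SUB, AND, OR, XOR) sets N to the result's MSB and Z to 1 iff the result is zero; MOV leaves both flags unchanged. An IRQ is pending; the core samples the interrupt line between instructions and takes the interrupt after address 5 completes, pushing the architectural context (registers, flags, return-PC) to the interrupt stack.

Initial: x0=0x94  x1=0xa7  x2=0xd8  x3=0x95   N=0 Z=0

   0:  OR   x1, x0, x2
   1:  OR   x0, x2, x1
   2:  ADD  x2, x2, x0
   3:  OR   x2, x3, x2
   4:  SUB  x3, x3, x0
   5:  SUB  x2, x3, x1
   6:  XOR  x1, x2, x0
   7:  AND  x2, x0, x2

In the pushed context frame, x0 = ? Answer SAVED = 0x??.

SAVED = 0xdc

after  0: x0=0x94 x1=0xdc x2=0xd8 x3=0x95  N=1 Z=0
after  1: x0=0xdc x1=0xdc x2=0xd8 x3=0x95  N=1 Z=0
after  2: x0=0xdc x1=0xdc x2=0xb4 x3=0x95  N=1 Z=0
after  3: x0=0xdc x1=0xdc x2=0xb5 x3=0x95  N=1 Z=0
after  4: x0=0xdc x1=0xdc x2=0xb5 x3=0xb9  N=1 Z=0
after  5: x0=0xdc x1=0xdc x2=0xdd x3=0xb9  N=1 Z=0
-- IRQ taken; context saved, return-PC = 6 --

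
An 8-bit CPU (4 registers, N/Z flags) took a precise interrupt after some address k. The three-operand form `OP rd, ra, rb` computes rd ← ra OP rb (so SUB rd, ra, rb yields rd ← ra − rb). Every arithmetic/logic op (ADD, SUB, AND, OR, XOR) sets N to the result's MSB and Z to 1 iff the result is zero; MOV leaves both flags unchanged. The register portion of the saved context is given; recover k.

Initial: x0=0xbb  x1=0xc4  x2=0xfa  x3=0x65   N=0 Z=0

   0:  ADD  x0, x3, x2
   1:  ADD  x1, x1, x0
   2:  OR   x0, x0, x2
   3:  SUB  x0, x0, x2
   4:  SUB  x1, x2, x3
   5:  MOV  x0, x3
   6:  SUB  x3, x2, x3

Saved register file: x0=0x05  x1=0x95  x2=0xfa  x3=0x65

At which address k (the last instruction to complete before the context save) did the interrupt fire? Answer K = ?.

K = 4

after  0: x0=0x5f x1=0xc4 x2=0xfa x3=0x65  N=0 Z=0
after  1: x0=0x5f x1=0x23 x2=0xfa x3=0x65  N=0 Z=0
after  2: x0=0xff x1=0x23 x2=0xfa x3=0x65  N=1 Z=0
after  3: x0=0x05 x1=0x23 x2=0xfa x3=0x65  N=0 Z=0
after  4: x0=0x05 x1=0x95 x2=0xfa x3=0x65  N=1 Z=0
-- IRQ taken; context saved, return-PC = 5 --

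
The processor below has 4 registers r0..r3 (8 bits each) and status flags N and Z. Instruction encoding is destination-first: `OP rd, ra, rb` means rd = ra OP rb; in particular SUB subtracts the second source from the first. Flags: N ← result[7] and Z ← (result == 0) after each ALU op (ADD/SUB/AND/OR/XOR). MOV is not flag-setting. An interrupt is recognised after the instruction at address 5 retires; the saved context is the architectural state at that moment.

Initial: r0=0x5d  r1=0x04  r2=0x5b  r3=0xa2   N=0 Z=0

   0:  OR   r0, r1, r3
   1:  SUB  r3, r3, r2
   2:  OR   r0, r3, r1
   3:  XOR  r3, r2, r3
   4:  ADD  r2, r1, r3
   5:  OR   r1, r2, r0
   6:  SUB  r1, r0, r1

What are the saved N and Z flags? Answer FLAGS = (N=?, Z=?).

after  0: r0=0xa6 r1=0x04 r2=0x5b r3=0xa2  N=1 Z=0
after  1: r0=0xa6 r1=0x04 r2=0x5b r3=0x47  N=0 Z=0
after  2: r0=0x47 r1=0x04 r2=0x5b r3=0x47  N=0 Z=0
after  3: r0=0x47 r1=0x04 r2=0x5b r3=0x1c  N=0 Z=0
after  4: r0=0x47 r1=0x04 r2=0x20 r3=0x1c  N=0 Z=0
after  5: r0=0x47 r1=0x67 r2=0x20 r3=0x1c  N=0 Z=0
-- IRQ taken; context saved, return-PC = 6 --

FLAGS = (N=0, Z=0)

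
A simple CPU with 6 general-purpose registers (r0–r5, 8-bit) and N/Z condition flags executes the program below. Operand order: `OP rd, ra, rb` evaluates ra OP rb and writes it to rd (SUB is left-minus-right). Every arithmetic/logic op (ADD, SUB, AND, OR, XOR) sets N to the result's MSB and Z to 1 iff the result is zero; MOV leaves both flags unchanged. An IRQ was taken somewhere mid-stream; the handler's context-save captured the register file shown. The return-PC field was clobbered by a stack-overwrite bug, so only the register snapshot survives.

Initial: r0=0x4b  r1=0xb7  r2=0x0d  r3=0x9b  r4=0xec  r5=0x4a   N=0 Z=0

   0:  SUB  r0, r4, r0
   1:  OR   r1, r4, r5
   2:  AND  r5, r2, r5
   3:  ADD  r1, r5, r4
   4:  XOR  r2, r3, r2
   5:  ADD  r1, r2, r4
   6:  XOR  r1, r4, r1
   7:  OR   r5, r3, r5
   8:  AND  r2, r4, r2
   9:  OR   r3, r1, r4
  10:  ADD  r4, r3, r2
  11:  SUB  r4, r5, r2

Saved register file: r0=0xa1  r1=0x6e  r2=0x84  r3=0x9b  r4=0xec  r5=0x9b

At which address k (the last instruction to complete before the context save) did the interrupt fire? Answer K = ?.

after  0: r0=0xa1 r1=0xb7 r2=0x0d r3=0x9b r4=0xec r5=0x4a  N=1 Z=0
after  1: r0=0xa1 r1=0xee r2=0x0d r3=0x9b r4=0xec r5=0x4a  N=1 Z=0
after  2: r0=0xa1 r1=0xee r2=0x0d r3=0x9b r4=0xec r5=0x08  N=0 Z=0
after  3: r0=0xa1 r1=0xf4 r2=0x0d r3=0x9b r4=0xec r5=0x08  N=1 Z=0
after  4: r0=0xa1 r1=0xf4 r2=0x96 r3=0x9b r4=0xec r5=0x08  N=1 Z=0
after  5: r0=0xa1 r1=0x82 r2=0x96 r3=0x9b r4=0xec r5=0x08  N=1 Z=0
after  6: r0=0xa1 r1=0x6e r2=0x96 r3=0x9b r4=0xec r5=0x08  N=0 Z=0
after  7: r0=0xa1 r1=0x6e r2=0x96 r3=0x9b r4=0xec r5=0x9b  N=1 Z=0
after  8: r0=0xa1 r1=0x6e r2=0x84 r3=0x9b r4=0xec r5=0x9b  N=1 Z=0
-- IRQ taken; context saved, return-PC = 9 --

K = 8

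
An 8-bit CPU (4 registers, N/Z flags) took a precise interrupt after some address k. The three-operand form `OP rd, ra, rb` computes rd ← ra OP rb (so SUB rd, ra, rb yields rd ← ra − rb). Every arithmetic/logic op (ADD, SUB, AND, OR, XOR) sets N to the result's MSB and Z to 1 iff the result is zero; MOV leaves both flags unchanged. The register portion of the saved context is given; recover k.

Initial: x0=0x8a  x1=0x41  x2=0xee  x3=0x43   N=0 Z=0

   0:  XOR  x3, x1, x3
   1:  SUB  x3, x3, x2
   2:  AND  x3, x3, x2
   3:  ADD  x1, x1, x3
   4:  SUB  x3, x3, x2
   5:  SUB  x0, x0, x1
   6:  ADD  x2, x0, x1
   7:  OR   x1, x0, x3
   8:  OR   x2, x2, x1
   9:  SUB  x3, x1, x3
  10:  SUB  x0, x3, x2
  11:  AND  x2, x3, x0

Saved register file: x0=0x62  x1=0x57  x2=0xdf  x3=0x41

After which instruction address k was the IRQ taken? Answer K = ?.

after  0: x0=0x8a x1=0x41 x2=0xee x3=0x02  N=0 Z=0
after  1: x0=0x8a x1=0x41 x2=0xee x3=0x14  N=0 Z=0
after  2: x0=0x8a x1=0x41 x2=0xee x3=0x04  N=0 Z=0
after  3: x0=0x8a x1=0x45 x2=0xee x3=0x04  N=0 Z=0
after  4: x0=0x8a x1=0x45 x2=0xee x3=0x16  N=0 Z=0
after  5: x0=0x45 x1=0x45 x2=0xee x3=0x16  N=0 Z=0
after  6: x0=0x45 x1=0x45 x2=0x8a x3=0x16  N=1 Z=0
after  7: x0=0x45 x1=0x57 x2=0x8a x3=0x16  N=0 Z=0
after  8: x0=0x45 x1=0x57 x2=0xdf x3=0x16  N=1 Z=0
after  9: x0=0x45 x1=0x57 x2=0xdf x3=0x41  N=0 Z=0
after 10: x0=0x62 x1=0x57 x2=0xdf x3=0x41  N=0 Z=0
-- IRQ taken; context saved, return-PC = 11 --

K = 10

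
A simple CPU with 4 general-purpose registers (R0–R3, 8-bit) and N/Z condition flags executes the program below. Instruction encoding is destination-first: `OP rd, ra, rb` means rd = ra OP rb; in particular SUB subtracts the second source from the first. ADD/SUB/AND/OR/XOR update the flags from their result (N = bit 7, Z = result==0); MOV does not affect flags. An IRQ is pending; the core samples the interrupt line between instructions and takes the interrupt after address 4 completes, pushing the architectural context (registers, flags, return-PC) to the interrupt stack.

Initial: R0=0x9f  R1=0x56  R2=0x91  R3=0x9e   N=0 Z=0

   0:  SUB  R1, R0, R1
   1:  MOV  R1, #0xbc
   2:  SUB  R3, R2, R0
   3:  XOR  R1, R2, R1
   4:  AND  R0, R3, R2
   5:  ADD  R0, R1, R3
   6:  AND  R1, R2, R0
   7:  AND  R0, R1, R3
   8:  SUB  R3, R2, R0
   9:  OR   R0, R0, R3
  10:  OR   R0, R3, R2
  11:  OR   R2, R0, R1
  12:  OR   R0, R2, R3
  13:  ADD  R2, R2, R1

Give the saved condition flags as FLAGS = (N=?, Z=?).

FLAGS = (N=1, Z=0)

after  0: R0=0x9f R1=0x49 R2=0x91 R3=0x9e  N=0 Z=0
after  1: R0=0x9f R1=0xbc R2=0x91 R3=0x9e  N=0 Z=0
after  2: R0=0x9f R1=0xbc R2=0x91 R3=0xf2  N=1 Z=0
after  3: R0=0x9f R1=0x2d R2=0x91 R3=0xf2  N=0 Z=0
after  4: R0=0x90 R1=0x2d R2=0x91 R3=0xf2  N=1 Z=0
-- IRQ taken; context saved, return-PC = 5 --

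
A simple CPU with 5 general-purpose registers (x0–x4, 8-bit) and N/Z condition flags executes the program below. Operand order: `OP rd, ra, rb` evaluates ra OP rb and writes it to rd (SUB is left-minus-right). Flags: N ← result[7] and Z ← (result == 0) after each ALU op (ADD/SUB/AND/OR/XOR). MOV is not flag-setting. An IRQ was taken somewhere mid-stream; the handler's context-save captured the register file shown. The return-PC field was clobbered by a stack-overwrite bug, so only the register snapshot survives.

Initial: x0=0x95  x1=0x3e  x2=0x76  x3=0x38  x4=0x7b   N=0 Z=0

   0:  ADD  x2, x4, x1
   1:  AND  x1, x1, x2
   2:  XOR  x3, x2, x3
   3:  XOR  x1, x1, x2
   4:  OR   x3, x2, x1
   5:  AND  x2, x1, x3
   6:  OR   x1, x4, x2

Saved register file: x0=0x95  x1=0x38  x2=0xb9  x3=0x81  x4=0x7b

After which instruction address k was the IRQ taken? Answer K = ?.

K = 2

after  0: x0=0x95 x1=0x3e x2=0xb9 x3=0x38 x4=0x7b  N=1 Z=0
after  1: x0=0x95 x1=0x38 x2=0xb9 x3=0x38 x4=0x7b  N=0 Z=0
after  2: x0=0x95 x1=0x38 x2=0xb9 x3=0x81 x4=0x7b  N=1 Z=0
-- IRQ taken; context saved, return-PC = 3 --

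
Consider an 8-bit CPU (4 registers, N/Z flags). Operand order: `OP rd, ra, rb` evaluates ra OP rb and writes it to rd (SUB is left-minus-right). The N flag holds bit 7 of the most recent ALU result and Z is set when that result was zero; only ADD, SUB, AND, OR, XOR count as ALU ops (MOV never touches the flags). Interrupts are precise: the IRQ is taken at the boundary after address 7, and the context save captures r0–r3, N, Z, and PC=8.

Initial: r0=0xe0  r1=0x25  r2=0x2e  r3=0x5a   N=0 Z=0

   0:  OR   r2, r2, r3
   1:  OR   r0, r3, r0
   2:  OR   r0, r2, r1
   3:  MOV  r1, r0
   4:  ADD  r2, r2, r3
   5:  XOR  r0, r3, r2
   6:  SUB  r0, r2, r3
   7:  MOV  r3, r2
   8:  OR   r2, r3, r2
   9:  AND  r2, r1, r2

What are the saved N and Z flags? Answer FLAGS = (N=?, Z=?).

after  0: r0=0xe0 r1=0x25 r2=0x7e r3=0x5a  N=0 Z=0
after  1: r0=0xfa r1=0x25 r2=0x7e r3=0x5a  N=1 Z=0
after  2: r0=0x7f r1=0x25 r2=0x7e r3=0x5a  N=0 Z=0
after  3: r0=0x7f r1=0x7f r2=0x7e r3=0x5a  N=0 Z=0
after  4: r0=0x7f r1=0x7f r2=0xd8 r3=0x5a  N=1 Z=0
after  5: r0=0x82 r1=0x7f r2=0xd8 r3=0x5a  N=1 Z=0
after  6: r0=0x7e r1=0x7f r2=0xd8 r3=0x5a  N=0 Z=0
after  7: r0=0x7e r1=0x7f r2=0xd8 r3=0xd8  N=0 Z=0
-- IRQ taken; context saved, return-PC = 8 --

FLAGS = (N=0, Z=0)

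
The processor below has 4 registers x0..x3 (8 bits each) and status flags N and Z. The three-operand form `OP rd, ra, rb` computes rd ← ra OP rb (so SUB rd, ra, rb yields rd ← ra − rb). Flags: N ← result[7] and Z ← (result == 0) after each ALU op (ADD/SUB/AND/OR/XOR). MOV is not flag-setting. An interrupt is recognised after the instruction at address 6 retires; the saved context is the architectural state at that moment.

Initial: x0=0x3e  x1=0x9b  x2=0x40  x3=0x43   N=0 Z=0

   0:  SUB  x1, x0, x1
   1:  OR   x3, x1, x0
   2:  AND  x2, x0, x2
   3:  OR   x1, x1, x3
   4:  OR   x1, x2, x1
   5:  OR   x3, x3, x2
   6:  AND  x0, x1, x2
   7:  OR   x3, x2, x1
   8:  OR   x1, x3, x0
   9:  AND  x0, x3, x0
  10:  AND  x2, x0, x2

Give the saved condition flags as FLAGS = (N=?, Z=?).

FLAGS = (N=0, Z=1)

after  0: x0=0x3e x1=0xa3 x2=0x40 x3=0x43  N=1 Z=0
after  1: x0=0x3e x1=0xa3 x2=0x40 x3=0xbf  N=1 Z=0
after  2: x0=0x3e x1=0xa3 x2=0x00 x3=0xbf  N=0 Z=1
after  3: x0=0x3e x1=0xbf x2=0x00 x3=0xbf  N=1 Z=0
after  4: x0=0x3e x1=0xbf x2=0x00 x3=0xbf  N=1 Z=0
after  5: x0=0x3e x1=0xbf x2=0x00 x3=0xbf  N=1 Z=0
after  6: x0=0x00 x1=0xbf x2=0x00 x3=0xbf  N=0 Z=1
-- IRQ taken; context saved, return-PC = 7 --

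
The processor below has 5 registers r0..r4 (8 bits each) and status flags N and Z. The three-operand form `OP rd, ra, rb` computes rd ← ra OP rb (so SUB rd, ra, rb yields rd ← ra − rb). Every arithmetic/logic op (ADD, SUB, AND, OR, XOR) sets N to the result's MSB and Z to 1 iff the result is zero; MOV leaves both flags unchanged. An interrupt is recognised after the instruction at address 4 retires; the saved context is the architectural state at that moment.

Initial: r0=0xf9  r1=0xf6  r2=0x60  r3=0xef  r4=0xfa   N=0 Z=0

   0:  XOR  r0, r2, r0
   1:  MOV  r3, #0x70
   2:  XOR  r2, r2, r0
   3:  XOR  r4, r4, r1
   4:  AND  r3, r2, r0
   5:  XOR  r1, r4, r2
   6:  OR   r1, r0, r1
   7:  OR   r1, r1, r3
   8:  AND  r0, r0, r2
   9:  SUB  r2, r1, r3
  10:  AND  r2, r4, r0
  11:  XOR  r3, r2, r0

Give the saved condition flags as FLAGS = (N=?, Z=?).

FLAGS = (N=1, Z=0)

after  0: r0=0x99 r1=0xf6 r2=0x60 r3=0xef r4=0xfa  N=1 Z=0
after  1: r0=0x99 r1=0xf6 r2=0x60 r3=0x70 r4=0xfa  N=1 Z=0
after  2: r0=0x99 r1=0xf6 r2=0xf9 r3=0x70 r4=0xfa  N=1 Z=0
after  3: r0=0x99 r1=0xf6 r2=0xf9 r3=0x70 r4=0x0c  N=0 Z=0
after  4: r0=0x99 r1=0xf6 r2=0xf9 r3=0x99 r4=0x0c  N=1 Z=0
-- IRQ taken; context saved, return-PC = 5 --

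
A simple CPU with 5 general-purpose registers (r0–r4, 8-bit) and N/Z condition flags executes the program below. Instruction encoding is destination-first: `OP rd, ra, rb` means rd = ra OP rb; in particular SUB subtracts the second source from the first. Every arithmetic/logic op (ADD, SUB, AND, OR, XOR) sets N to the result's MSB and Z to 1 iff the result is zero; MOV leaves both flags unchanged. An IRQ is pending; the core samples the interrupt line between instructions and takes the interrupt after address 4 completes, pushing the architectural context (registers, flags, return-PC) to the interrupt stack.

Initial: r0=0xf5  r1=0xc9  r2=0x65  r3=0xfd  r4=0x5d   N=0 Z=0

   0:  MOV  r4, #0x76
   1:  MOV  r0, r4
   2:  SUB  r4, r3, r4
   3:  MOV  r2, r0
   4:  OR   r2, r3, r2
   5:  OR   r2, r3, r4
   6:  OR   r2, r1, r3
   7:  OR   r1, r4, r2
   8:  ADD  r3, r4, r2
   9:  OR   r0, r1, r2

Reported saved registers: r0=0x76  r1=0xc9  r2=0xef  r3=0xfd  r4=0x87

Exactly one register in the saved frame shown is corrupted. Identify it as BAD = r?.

after  0: r0=0xf5 r1=0xc9 r2=0x65 r3=0xfd r4=0x76  N=0 Z=0
after  1: r0=0x76 r1=0xc9 r2=0x65 r3=0xfd r4=0x76  N=0 Z=0
after  2: r0=0x76 r1=0xc9 r2=0x65 r3=0xfd r4=0x87  N=1 Z=0
after  3: r0=0x76 r1=0xc9 r2=0x76 r3=0xfd r4=0x87  N=1 Z=0
after  4: r0=0x76 r1=0xc9 r2=0xff r3=0xfd r4=0x87  N=1 Z=0
-- IRQ taken; context saved, return-PC = 5 --
mismatch: r2: reported 0xef vs actual 0xff

BAD = r2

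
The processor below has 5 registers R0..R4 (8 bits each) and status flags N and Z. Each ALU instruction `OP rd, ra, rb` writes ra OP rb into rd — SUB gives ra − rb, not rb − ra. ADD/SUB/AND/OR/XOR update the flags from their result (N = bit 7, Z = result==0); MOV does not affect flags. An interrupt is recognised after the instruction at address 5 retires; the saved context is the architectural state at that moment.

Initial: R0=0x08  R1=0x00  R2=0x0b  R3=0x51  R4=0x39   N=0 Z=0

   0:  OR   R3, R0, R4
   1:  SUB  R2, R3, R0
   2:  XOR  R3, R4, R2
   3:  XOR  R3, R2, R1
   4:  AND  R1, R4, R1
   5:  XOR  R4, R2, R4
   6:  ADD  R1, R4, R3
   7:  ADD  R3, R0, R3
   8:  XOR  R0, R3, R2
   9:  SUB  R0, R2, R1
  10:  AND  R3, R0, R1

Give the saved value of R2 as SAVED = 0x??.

after  0: R0=0x08 R1=0x00 R2=0x0b R3=0x39 R4=0x39  N=0 Z=0
after  1: R0=0x08 R1=0x00 R2=0x31 R3=0x39 R4=0x39  N=0 Z=0
after  2: R0=0x08 R1=0x00 R2=0x31 R3=0x08 R4=0x39  N=0 Z=0
after  3: R0=0x08 R1=0x00 R2=0x31 R3=0x31 R4=0x39  N=0 Z=0
after  4: R0=0x08 R1=0x00 R2=0x31 R3=0x31 R4=0x39  N=0 Z=1
after  5: R0=0x08 R1=0x00 R2=0x31 R3=0x31 R4=0x08  N=0 Z=0
-- IRQ taken; context saved, return-PC = 6 --

SAVED = 0x31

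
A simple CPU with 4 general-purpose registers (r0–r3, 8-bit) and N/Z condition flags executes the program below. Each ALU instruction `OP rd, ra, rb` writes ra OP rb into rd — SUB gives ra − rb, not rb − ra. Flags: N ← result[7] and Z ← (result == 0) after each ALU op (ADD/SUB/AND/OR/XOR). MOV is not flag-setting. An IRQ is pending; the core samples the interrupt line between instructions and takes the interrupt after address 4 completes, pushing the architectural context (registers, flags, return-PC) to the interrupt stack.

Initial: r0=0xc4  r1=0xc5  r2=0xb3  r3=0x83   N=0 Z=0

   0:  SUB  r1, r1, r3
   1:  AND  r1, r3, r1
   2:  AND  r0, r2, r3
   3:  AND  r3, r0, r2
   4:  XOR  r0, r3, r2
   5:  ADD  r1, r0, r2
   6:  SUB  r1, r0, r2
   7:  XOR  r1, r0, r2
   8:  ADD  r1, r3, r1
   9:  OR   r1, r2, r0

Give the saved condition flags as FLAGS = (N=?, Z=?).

FLAGS = (N=0, Z=0)

after  0: r0=0xc4 r1=0x42 r2=0xb3 r3=0x83  N=0 Z=0
after  1: r0=0xc4 r1=0x02 r2=0xb3 r3=0x83  N=0 Z=0
after  2: r0=0x83 r1=0x02 r2=0xb3 r3=0x83  N=1 Z=0
after  3: r0=0x83 r1=0x02 r2=0xb3 r3=0x83  N=1 Z=0
after  4: r0=0x30 r1=0x02 r2=0xb3 r3=0x83  N=0 Z=0
-- IRQ taken; context saved, return-PC = 5 --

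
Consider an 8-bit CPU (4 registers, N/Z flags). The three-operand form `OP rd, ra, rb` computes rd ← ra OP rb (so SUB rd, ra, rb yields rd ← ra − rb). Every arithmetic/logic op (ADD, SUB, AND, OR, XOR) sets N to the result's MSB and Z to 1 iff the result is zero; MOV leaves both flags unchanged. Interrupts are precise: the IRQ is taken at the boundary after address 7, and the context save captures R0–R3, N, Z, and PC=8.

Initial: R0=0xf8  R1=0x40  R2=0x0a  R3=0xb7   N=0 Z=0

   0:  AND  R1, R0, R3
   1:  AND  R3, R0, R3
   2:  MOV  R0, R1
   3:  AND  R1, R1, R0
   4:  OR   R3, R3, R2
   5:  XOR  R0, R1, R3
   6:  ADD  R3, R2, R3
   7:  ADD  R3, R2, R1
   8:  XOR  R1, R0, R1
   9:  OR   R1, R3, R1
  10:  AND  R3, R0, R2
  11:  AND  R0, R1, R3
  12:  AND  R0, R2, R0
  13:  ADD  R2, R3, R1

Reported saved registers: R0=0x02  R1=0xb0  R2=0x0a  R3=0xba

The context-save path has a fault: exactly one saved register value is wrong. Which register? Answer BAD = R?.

after  0: R0=0xf8 R1=0xb0 R2=0x0a R3=0xb7  N=1 Z=0
after  1: R0=0xf8 R1=0xb0 R2=0x0a R3=0xb0  N=1 Z=0
after  2: R0=0xb0 R1=0xb0 R2=0x0a R3=0xb0  N=1 Z=0
after  3: R0=0xb0 R1=0xb0 R2=0x0a R3=0xb0  N=1 Z=0
after  4: R0=0xb0 R1=0xb0 R2=0x0a R3=0xba  N=1 Z=0
after  5: R0=0x0a R1=0xb0 R2=0x0a R3=0xba  N=0 Z=0
after  6: R0=0x0a R1=0xb0 R2=0x0a R3=0xc4  N=1 Z=0
after  7: R0=0x0a R1=0xb0 R2=0x0a R3=0xba  N=1 Z=0
-- IRQ taken; context saved, return-PC = 8 --
mismatch: R0: reported 0x02 vs actual 0x0a

BAD = R0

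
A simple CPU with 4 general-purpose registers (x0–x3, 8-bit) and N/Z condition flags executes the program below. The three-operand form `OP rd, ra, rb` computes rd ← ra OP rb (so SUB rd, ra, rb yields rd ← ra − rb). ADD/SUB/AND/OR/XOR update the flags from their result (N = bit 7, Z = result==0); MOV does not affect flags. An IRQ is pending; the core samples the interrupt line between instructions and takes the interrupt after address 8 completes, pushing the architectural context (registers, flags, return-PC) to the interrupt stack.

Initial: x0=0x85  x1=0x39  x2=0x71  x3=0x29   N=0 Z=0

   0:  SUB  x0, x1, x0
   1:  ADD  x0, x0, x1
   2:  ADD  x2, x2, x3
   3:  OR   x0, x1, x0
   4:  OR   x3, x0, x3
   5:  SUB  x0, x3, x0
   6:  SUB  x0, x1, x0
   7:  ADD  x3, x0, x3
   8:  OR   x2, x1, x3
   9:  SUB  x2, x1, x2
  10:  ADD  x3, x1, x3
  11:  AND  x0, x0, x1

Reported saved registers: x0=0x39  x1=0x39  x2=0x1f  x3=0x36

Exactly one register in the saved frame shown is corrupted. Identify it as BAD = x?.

after  0: x0=0xb4 x1=0x39 x2=0x71 x3=0x29  N=1 Z=0
after  1: x0=0xed x1=0x39 x2=0x71 x3=0x29  N=1 Z=0
after  2: x0=0xed x1=0x39 x2=0x9a x3=0x29  N=1 Z=0
after  3: x0=0xfd x1=0x39 x2=0x9a x3=0x29  N=1 Z=0
after  4: x0=0xfd x1=0x39 x2=0x9a x3=0xfd  N=1 Z=0
after  5: x0=0x00 x1=0x39 x2=0x9a x3=0xfd  N=0 Z=1
after  6: x0=0x39 x1=0x39 x2=0x9a x3=0xfd  N=0 Z=0
after  7: x0=0x39 x1=0x39 x2=0x9a x3=0x36  N=0 Z=0
after  8: x0=0x39 x1=0x39 x2=0x3f x3=0x36  N=0 Z=0
-- IRQ taken; context saved, return-PC = 9 --
mismatch: x2: reported 0x1f vs actual 0x3f

BAD = x2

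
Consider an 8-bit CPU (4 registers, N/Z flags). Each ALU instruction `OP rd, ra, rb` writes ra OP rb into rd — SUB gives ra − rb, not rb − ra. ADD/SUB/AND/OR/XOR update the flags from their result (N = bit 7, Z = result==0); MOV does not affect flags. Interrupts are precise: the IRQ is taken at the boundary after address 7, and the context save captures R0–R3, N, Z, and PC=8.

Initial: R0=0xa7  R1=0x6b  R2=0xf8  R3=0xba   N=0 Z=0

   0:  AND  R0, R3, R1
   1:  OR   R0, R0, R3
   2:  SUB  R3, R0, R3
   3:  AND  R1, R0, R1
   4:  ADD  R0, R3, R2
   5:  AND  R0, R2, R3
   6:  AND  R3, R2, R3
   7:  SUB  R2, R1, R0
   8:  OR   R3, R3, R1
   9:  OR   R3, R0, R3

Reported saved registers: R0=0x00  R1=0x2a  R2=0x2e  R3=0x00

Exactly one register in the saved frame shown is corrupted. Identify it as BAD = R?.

after  0: R0=0x2a R1=0x6b R2=0xf8 R3=0xba  N=0 Z=0
after  1: R0=0xba R1=0x6b R2=0xf8 R3=0xba  N=1 Z=0
after  2: R0=0xba R1=0x6b R2=0xf8 R3=0x00  N=0 Z=1
after  3: R0=0xba R1=0x2a R2=0xf8 R3=0x00  N=0 Z=0
after  4: R0=0xf8 R1=0x2a R2=0xf8 R3=0x00  N=1 Z=0
after  5: R0=0x00 R1=0x2a R2=0xf8 R3=0x00  N=0 Z=1
after  6: R0=0x00 R1=0x2a R2=0xf8 R3=0x00  N=0 Z=1
after  7: R0=0x00 R1=0x2a R2=0x2a R3=0x00  N=0 Z=0
-- IRQ taken; context saved, return-PC = 8 --
mismatch: R2: reported 0x2e vs actual 0x2a

BAD = R2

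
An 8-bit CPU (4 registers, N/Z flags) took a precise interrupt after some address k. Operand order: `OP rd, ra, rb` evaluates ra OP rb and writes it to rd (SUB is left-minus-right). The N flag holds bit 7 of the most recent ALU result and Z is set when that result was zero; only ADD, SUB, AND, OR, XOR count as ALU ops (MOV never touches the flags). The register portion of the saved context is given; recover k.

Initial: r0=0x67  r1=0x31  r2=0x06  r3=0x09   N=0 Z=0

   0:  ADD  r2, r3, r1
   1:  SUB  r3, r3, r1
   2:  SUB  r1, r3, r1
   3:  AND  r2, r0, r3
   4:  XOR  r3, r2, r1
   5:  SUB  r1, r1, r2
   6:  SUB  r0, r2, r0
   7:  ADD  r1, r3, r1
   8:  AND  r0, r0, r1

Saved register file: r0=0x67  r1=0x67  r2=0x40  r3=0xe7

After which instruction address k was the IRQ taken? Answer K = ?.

after  0: r0=0x67 r1=0x31 r2=0x3a r3=0x09  N=0 Z=0
after  1: r0=0x67 r1=0x31 r2=0x3a r3=0xd8  N=1 Z=0
after  2: r0=0x67 r1=0xa7 r2=0x3a r3=0xd8  N=1 Z=0
after  3: r0=0x67 r1=0xa7 r2=0x40 r3=0xd8  N=0 Z=0
after  4: r0=0x67 r1=0xa7 r2=0x40 r3=0xe7  N=1 Z=0
after  5: r0=0x67 r1=0x67 r2=0x40 r3=0xe7  N=0 Z=0
-- IRQ taken; context saved, return-PC = 6 --

K = 5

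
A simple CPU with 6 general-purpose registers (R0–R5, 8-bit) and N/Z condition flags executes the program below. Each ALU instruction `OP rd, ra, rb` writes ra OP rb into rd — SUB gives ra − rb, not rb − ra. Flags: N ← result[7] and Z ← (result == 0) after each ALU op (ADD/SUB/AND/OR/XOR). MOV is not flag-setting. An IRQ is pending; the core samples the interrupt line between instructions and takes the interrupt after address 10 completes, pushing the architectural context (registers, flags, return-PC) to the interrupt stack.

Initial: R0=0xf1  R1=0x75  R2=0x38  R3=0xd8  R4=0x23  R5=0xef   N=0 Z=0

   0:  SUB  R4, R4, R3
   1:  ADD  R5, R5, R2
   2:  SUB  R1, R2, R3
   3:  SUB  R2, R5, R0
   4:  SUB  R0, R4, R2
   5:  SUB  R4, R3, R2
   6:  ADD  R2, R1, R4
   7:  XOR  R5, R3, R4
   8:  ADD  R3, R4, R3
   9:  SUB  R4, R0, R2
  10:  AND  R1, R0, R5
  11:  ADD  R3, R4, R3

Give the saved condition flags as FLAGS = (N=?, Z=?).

FLAGS = (N=0, Z=0)

after  0: R0=0xf1 R1=0x75 R2=0x38 R3=0xd8 R4=0x4b R5=0xef  N=0 Z=0
after  1: R0=0xf1 R1=0x75 R2=0x38 R3=0xd8 R4=0x4b R5=0x27  N=0 Z=0
after  2: R0=0xf1 R1=0x60 R2=0x38 R3=0xd8 R4=0x4b R5=0x27  N=0 Z=0
after  3: R0=0xf1 R1=0x60 R2=0x36 R3=0xd8 R4=0x4b R5=0x27  N=0 Z=0
after  4: R0=0x15 R1=0x60 R2=0x36 R3=0xd8 R4=0x4b R5=0x27  N=0 Z=0
after  5: R0=0x15 R1=0x60 R2=0x36 R3=0xd8 R4=0xa2 R5=0x27  N=1 Z=0
after  6: R0=0x15 R1=0x60 R2=0x02 R3=0xd8 R4=0xa2 R5=0x27  N=0 Z=0
after  7: R0=0x15 R1=0x60 R2=0x02 R3=0xd8 R4=0xa2 R5=0x7a  N=0 Z=0
after  8: R0=0x15 R1=0x60 R2=0x02 R3=0x7a R4=0xa2 R5=0x7a  N=0 Z=0
after  9: R0=0x15 R1=0x60 R2=0x02 R3=0x7a R4=0x13 R5=0x7a  N=0 Z=0
after 10: R0=0x15 R1=0x10 R2=0x02 R3=0x7a R4=0x13 R5=0x7a  N=0 Z=0
-- IRQ taken; context saved, return-PC = 11 --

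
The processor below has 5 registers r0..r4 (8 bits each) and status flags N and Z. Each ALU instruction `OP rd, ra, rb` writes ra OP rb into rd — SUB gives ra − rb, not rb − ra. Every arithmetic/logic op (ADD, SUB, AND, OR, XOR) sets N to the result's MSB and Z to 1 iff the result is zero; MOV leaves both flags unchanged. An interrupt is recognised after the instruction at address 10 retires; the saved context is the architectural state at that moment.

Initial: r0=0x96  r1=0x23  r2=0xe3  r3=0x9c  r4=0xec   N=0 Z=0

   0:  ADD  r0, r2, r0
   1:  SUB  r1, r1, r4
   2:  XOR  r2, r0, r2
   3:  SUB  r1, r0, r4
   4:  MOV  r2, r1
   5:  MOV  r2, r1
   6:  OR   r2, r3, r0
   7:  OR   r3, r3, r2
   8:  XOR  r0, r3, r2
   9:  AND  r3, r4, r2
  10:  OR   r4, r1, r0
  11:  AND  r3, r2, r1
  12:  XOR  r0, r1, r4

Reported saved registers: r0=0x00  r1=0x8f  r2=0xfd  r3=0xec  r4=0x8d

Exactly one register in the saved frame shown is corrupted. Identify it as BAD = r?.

after  0: r0=0x79 r1=0x23 r2=0xe3 r3=0x9c r4=0xec  N=0 Z=0
after  1: r0=0x79 r1=0x37 r2=0xe3 r3=0x9c r4=0xec  N=0 Z=0
after  2: r0=0x79 r1=0x37 r2=0x9a r3=0x9c r4=0xec  N=1 Z=0
after  3: r0=0x79 r1=0x8d r2=0x9a r3=0x9c r4=0xec  N=1 Z=0
after  4: r0=0x79 r1=0x8d r2=0x8d r3=0x9c r4=0xec  N=1 Z=0
after  5: r0=0x79 r1=0x8d r2=0x8d r3=0x9c r4=0xec  N=1 Z=0
after  6: r0=0x79 r1=0x8d r2=0xfd r3=0x9c r4=0xec  N=1 Z=0
after  7: r0=0x79 r1=0x8d r2=0xfd r3=0xfd r4=0xec  N=1 Z=0
after  8: r0=0x00 r1=0x8d r2=0xfd r3=0xfd r4=0xec  N=0 Z=1
after  9: r0=0x00 r1=0x8d r2=0xfd r3=0xec r4=0xec  N=1 Z=0
after 10: r0=0x00 r1=0x8d r2=0xfd r3=0xec r4=0x8d  N=1 Z=0
-- IRQ taken; context saved, return-PC = 11 --
mismatch: r1: reported 0x8f vs actual 0x8d

BAD = r1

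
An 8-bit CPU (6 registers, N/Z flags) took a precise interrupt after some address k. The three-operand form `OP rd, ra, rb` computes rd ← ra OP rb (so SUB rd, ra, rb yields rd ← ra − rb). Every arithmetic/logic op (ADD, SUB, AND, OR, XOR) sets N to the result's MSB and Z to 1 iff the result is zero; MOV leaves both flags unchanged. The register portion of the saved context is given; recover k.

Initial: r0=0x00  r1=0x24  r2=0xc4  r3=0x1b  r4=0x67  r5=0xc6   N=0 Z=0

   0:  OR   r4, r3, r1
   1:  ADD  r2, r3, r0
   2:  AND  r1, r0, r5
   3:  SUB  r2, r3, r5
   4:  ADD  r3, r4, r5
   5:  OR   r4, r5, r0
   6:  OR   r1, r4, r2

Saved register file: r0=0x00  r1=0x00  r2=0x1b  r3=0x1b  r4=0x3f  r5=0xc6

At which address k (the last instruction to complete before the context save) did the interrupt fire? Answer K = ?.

K = 2

after  0: r0=0x00 r1=0x24 r2=0xc4 r3=0x1b r4=0x3f r5=0xc6  N=0 Z=0
after  1: r0=0x00 r1=0x24 r2=0x1b r3=0x1b r4=0x3f r5=0xc6  N=0 Z=0
after  2: r0=0x00 r1=0x00 r2=0x1b r3=0x1b r4=0x3f r5=0xc6  N=0 Z=1
-- IRQ taken; context saved, return-PC = 3 --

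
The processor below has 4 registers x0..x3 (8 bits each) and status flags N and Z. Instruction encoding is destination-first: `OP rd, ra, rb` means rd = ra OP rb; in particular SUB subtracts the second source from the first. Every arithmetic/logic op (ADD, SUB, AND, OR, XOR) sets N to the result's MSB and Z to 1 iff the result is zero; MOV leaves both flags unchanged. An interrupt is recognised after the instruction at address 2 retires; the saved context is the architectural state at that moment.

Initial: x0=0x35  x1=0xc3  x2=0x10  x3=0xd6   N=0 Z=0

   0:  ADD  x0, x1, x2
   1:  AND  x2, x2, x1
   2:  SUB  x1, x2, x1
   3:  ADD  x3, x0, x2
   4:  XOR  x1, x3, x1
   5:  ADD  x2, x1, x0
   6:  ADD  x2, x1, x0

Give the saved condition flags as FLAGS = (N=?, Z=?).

FLAGS = (N=0, Z=0)

after  0: x0=0xd3 x1=0xc3 x2=0x10 x3=0xd6  N=1 Z=0
after  1: x0=0xd3 x1=0xc3 x2=0x00 x3=0xd6  N=0 Z=1
after  2: x0=0xd3 x1=0x3d x2=0x00 x3=0xd6  N=0 Z=0
-- IRQ taken; context saved, return-PC = 3 --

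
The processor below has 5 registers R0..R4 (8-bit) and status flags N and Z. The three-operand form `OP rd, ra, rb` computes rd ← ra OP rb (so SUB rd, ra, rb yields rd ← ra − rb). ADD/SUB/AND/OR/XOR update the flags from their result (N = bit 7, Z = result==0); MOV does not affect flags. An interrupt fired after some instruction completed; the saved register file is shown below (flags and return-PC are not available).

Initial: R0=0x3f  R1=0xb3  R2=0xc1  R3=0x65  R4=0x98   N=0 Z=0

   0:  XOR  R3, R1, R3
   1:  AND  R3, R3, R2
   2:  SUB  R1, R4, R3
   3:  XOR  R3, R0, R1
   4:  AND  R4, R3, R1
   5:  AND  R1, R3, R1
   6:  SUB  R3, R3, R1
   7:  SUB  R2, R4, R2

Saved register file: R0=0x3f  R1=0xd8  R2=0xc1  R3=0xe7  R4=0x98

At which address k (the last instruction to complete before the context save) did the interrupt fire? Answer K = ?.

after  0: R0=0x3f R1=0xb3 R2=0xc1 R3=0xd6 R4=0x98  N=1 Z=0
after  1: R0=0x3f R1=0xb3 R2=0xc1 R3=0xc0 R4=0x98  N=1 Z=0
after  2: R0=0x3f R1=0xd8 R2=0xc1 R3=0xc0 R4=0x98  N=1 Z=0
after  3: R0=0x3f R1=0xd8 R2=0xc1 R3=0xe7 R4=0x98  N=1 Z=0
-- IRQ taken; context saved, return-PC = 4 --

K = 3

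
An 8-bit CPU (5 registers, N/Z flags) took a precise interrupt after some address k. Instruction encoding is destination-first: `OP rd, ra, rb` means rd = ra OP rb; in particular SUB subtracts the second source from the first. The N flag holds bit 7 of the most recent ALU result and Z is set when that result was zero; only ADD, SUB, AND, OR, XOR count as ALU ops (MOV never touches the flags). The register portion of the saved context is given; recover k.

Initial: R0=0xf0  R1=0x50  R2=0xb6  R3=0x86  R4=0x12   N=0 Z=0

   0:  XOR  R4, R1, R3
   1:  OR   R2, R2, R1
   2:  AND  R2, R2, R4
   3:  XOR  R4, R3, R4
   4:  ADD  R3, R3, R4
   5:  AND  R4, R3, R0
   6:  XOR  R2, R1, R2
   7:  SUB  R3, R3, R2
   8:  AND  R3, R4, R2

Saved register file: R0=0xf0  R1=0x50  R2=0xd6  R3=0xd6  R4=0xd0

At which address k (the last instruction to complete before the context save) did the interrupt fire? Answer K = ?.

K = 5

after  0: R0=0xf0 R1=0x50 R2=0xb6 R3=0x86 R4=0xd6  N=1 Z=0
after  1: R0=0xf0 R1=0x50 R2=0xf6 R3=0x86 R4=0xd6  N=1 Z=0
after  2: R0=0xf0 R1=0x50 R2=0xd6 R3=0x86 R4=0xd6  N=1 Z=0
after  3: R0=0xf0 R1=0x50 R2=0xd6 R3=0x86 R4=0x50  N=0 Z=0
after  4: R0=0xf0 R1=0x50 R2=0xd6 R3=0xd6 R4=0x50  N=1 Z=0
after  5: R0=0xf0 R1=0x50 R2=0xd6 R3=0xd6 R4=0xd0  N=1 Z=0
-- IRQ taken; context saved, return-PC = 6 --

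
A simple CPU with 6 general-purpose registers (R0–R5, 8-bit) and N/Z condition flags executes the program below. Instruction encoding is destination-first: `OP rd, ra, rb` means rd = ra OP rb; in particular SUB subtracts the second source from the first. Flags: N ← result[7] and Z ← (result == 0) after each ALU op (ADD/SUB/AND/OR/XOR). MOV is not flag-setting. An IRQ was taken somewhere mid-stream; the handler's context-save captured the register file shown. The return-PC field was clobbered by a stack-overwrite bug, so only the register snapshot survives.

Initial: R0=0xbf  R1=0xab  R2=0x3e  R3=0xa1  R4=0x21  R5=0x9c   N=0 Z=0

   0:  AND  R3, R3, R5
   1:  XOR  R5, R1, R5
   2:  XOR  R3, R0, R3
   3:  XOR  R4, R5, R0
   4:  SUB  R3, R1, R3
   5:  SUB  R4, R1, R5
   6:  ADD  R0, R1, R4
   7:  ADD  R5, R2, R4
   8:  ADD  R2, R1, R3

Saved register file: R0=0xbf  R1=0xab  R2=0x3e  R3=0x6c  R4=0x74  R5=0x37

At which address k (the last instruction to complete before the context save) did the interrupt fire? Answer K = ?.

K = 5

after  0: R0=0xbf R1=0xab R2=0x3e R3=0x80 R4=0x21 R5=0x9c  N=1 Z=0
after  1: R0=0xbf R1=0xab R2=0x3e R3=0x80 R4=0x21 R5=0x37  N=0 Z=0
after  2: R0=0xbf R1=0xab R2=0x3e R3=0x3f R4=0x21 R5=0x37  N=0 Z=0
after  3: R0=0xbf R1=0xab R2=0x3e R3=0x3f R4=0x88 R5=0x37  N=1 Z=0
after  4: R0=0xbf R1=0xab R2=0x3e R3=0x6c R4=0x88 R5=0x37  N=0 Z=0
after  5: R0=0xbf R1=0xab R2=0x3e R3=0x6c R4=0x74 R5=0x37  N=0 Z=0
-- IRQ taken; context saved, return-PC = 6 --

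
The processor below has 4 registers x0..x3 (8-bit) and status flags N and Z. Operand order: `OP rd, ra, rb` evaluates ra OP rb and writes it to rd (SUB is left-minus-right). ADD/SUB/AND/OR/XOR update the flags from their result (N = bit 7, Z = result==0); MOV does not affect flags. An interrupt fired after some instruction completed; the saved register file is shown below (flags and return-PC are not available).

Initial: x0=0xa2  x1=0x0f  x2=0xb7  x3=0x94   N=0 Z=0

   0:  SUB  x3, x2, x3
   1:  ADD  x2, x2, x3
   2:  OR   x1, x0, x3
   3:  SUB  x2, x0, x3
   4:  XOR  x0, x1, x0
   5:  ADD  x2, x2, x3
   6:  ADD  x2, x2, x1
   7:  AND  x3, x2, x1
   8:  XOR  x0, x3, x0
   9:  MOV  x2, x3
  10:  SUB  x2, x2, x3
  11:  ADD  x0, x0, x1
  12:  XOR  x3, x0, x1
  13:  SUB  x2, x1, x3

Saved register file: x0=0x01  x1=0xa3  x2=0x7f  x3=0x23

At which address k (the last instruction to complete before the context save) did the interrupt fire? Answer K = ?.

after  0: x0=0xa2 x1=0x0f x2=0xb7 x3=0x23  N=0 Z=0
after  1: x0=0xa2 x1=0x0f x2=0xda x3=0x23  N=1 Z=0
after  2: x0=0xa2 x1=0xa3 x2=0xda x3=0x23  N=1 Z=0
after  3: x0=0xa2 x1=0xa3 x2=0x7f x3=0x23  N=0 Z=0
after  4: x0=0x01 x1=0xa3 x2=0x7f x3=0x23  N=0 Z=0
-- IRQ taken; context saved, return-PC = 5 --

K = 4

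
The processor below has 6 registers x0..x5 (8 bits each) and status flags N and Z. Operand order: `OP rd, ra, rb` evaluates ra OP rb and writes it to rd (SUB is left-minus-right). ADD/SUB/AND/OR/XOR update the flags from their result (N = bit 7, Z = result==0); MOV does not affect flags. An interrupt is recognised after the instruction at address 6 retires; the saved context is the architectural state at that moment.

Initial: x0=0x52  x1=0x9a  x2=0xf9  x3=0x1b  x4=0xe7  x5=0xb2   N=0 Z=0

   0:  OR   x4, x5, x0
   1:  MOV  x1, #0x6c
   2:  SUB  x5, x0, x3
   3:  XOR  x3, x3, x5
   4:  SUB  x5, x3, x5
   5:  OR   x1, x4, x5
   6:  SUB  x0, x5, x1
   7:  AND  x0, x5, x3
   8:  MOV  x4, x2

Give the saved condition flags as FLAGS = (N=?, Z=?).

FLAGS = (N=1, Z=0)

after  0: x0=0x52 x1=0x9a x2=0xf9 x3=0x1b x4=0xf2 x5=0xb2  N=1 Z=0
after  1: x0=0x52 x1=0x6c x2=0xf9 x3=0x1b x4=0xf2 x5=0xb2  N=1 Z=0
after  2: x0=0x52 x1=0x6c x2=0xf9 x3=0x1b x4=0xf2 x5=0x37  N=0 Z=0
after  3: x0=0x52 x1=0x6c x2=0xf9 x3=0x2c x4=0xf2 x5=0x37  N=0 Z=0
after  4: x0=0x52 x1=0x6c x2=0xf9 x3=0x2c x4=0xf2 x5=0xf5  N=1 Z=0
after  5: x0=0x52 x1=0xf7 x2=0xf9 x3=0x2c x4=0xf2 x5=0xf5  N=1 Z=0
after  6: x0=0xfe x1=0xf7 x2=0xf9 x3=0x2c x4=0xf2 x5=0xf5  N=1 Z=0
-- IRQ taken; context saved, return-PC = 7 --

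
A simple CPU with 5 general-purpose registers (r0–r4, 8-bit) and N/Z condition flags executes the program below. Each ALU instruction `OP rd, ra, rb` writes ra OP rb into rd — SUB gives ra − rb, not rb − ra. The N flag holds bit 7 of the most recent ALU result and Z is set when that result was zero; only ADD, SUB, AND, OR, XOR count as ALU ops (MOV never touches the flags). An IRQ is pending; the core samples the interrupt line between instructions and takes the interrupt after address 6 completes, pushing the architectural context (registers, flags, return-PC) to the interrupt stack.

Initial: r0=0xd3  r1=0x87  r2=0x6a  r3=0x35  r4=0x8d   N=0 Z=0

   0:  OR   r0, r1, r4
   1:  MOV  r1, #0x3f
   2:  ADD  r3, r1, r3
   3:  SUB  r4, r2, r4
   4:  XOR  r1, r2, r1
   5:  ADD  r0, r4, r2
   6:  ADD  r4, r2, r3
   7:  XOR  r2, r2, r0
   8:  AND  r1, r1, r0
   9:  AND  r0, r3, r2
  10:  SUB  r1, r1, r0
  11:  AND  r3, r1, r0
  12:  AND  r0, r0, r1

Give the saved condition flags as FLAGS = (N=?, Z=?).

after  0: r0=0x8f r1=0x87 r2=0x6a r3=0x35 r4=0x8d  N=1 Z=0
after  1: r0=0x8f r1=0x3f r2=0x6a r3=0x35 r4=0x8d  N=1 Z=0
after  2: r0=0x8f r1=0x3f r2=0x6a r3=0x74 r4=0x8d  N=0 Z=0
after  3: r0=0x8f r1=0x3f r2=0x6a r3=0x74 r4=0xdd  N=1 Z=0
after  4: r0=0x8f r1=0x55 r2=0x6a r3=0x74 r4=0xdd  N=0 Z=0
after  5: r0=0x47 r1=0x55 r2=0x6a r3=0x74 r4=0xdd  N=0 Z=0
after  6: r0=0x47 r1=0x55 r2=0x6a r3=0x74 r4=0xde  N=1 Z=0
-- IRQ taken; context saved, return-PC = 7 --

FLAGS = (N=1, Z=0)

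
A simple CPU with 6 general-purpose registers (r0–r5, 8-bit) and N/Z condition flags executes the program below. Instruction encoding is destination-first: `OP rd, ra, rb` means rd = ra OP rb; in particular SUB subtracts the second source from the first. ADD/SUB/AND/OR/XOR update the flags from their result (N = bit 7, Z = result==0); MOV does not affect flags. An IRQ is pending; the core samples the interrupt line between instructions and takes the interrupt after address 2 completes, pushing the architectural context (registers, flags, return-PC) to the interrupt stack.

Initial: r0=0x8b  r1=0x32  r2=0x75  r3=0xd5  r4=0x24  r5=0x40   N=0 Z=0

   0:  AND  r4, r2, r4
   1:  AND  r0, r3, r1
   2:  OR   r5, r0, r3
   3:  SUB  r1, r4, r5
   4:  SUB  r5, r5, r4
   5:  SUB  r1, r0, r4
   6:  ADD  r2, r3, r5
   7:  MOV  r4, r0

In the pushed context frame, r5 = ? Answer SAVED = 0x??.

SAVED = 0xd5

after  0: r0=0x8b r1=0x32 r2=0x75 r3=0xd5 r4=0x24 r5=0x40  N=0 Z=0
after  1: r0=0x10 r1=0x32 r2=0x75 r3=0xd5 r4=0x24 r5=0x40  N=0 Z=0
after  2: r0=0x10 r1=0x32 r2=0x75 r3=0xd5 r4=0x24 r5=0xd5  N=1 Z=0
-- IRQ taken; context saved, return-PC = 3 --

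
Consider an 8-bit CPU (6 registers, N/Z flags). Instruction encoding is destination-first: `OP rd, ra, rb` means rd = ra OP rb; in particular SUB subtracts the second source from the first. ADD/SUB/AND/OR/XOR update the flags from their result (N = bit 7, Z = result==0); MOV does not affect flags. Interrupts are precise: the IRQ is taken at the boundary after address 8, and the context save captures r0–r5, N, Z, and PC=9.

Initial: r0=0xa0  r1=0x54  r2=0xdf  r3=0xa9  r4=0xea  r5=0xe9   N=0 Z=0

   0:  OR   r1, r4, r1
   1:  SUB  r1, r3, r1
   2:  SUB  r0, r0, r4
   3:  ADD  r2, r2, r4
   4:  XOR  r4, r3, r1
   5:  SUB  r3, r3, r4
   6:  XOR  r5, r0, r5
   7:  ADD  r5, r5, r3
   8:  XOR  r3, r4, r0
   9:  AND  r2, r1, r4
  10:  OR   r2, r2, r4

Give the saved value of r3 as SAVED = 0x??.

after  0: r0=0xa0 r1=0xfe r2=0xdf r3=0xa9 r4=0xea r5=0xe9  N=1 Z=0
after  1: r0=0xa0 r1=0xab r2=0xdf r3=0xa9 r4=0xea r5=0xe9  N=1 Z=0
after  2: r0=0xb6 r1=0xab r2=0xdf r3=0xa9 r4=0xea r5=0xe9  N=1 Z=0
after  3: r0=0xb6 r1=0xab r2=0xc9 r3=0xa9 r4=0xea r5=0xe9  N=1 Z=0
after  4: r0=0xb6 r1=0xab r2=0xc9 r3=0xa9 r4=0x02 r5=0xe9  N=0 Z=0
after  5: r0=0xb6 r1=0xab r2=0xc9 r3=0xa7 r4=0x02 r5=0xe9  N=1 Z=0
after  6: r0=0xb6 r1=0xab r2=0xc9 r3=0xa7 r4=0x02 r5=0x5f  N=0 Z=0
after  7: r0=0xb6 r1=0xab r2=0xc9 r3=0xa7 r4=0x02 r5=0x06  N=0 Z=0
after  8: r0=0xb6 r1=0xab r2=0xc9 r3=0xb4 r4=0x02 r5=0x06  N=1 Z=0
-- IRQ taken; context saved, return-PC = 9 --

SAVED = 0xb4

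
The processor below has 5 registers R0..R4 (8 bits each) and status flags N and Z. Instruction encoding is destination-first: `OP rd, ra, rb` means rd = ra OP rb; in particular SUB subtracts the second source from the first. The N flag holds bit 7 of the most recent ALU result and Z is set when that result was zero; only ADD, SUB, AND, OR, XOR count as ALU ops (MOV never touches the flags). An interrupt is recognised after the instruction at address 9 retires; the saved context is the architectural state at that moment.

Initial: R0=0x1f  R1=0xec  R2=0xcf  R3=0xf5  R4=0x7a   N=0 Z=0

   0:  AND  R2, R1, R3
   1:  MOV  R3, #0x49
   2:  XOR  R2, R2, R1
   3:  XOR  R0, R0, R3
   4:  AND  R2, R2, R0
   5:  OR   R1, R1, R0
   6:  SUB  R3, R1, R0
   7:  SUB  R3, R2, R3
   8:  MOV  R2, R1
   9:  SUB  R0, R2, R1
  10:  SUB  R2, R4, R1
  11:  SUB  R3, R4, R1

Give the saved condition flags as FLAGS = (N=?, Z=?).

FLAGS = (N=0, Z=1)

after  0: R0=0x1f R1=0xec R2=0xe4 R3=0xf5 R4=0x7a  N=1 Z=0
after  1: R0=0x1f R1=0xec R2=0xe4 R3=0x49 R4=0x7a  N=1 Z=0
after  2: R0=0x1f R1=0xec R2=0x08 R3=0x49 R4=0x7a  N=0 Z=0
after  3: R0=0x56 R1=0xec R2=0x08 R3=0x49 R4=0x7a  N=0 Z=0
after  4: R0=0x56 R1=0xec R2=0x00 R3=0x49 R4=0x7a  N=0 Z=1
after  5: R0=0x56 R1=0xfe R2=0x00 R3=0x49 R4=0x7a  N=1 Z=0
after  6: R0=0x56 R1=0xfe R2=0x00 R3=0xa8 R4=0x7a  N=1 Z=0
after  7: R0=0x56 R1=0xfe R2=0x00 R3=0x58 R4=0x7a  N=0 Z=0
after  8: R0=0x56 R1=0xfe R2=0xfe R3=0x58 R4=0x7a  N=0 Z=0
after  9: R0=0x00 R1=0xfe R2=0xfe R3=0x58 R4=0x7a  N=0 Z=1
-- IRQ taken; context saved, return-PC = 10 --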